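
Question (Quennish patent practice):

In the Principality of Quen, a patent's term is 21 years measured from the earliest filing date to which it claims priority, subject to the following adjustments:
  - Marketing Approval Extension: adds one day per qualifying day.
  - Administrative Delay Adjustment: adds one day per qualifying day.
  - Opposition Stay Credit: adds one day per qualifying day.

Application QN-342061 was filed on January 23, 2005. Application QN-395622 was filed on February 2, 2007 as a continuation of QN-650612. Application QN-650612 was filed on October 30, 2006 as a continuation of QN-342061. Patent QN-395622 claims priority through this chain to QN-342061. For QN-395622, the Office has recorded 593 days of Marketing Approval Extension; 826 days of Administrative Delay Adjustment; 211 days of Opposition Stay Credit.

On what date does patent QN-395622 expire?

July 11, 2030

Earliest priority filing: 23 January 2005.
Base term: 23 January 2005 + 21 years → 23 January 2026.
Marketing Approval Extension: +593 days → 8 September 2027.
Administrative Delay Adjustment: +826 days → 12 December 2029.
Opposition Stay Credit: +211 days → 11 July 2030.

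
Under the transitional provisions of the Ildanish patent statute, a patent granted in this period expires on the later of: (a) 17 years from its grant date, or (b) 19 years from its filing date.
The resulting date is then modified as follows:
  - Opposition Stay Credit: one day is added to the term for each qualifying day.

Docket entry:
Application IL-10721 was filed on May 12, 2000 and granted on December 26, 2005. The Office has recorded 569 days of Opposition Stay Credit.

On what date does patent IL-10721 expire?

(a) grant + 17 years → 26 December 2022.
(b) filing + 19 years → 12 May 2019.
Later of the two: 26 December 2022.
Opposition Stay Credit: +569 days → 17 July 2024.

2024-07-17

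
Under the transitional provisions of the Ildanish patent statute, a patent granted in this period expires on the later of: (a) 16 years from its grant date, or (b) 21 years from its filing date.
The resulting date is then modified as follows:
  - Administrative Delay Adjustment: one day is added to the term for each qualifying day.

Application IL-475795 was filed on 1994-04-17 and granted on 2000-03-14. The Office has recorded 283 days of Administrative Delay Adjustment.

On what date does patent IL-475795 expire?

December 22, 2016

(a) grant + 16 years → 14 March 2016.
(b) filing + 21 years → 17 April 2015.
Later of the two: 14 March 2016.
Administrative Delay Adjustment: +283 days → 22 December 2016.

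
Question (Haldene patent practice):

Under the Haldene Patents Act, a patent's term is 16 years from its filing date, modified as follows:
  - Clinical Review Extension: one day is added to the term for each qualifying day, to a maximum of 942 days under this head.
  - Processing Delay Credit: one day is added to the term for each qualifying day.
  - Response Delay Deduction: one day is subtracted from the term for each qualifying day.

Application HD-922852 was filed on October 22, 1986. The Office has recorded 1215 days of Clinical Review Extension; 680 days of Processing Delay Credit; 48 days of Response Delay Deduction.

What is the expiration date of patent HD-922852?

Base term: filing date + 16 years → 22 October 2002.
Clinical Review Extension: 1215 days claimed exceeds the 942-day cap, so +942 days → 21 May 2005.
Processing Delay Credit: +680 days → 1 April 2007.
Response Delay Deduction: −48 days → 12 February 2007.

February 12, 2007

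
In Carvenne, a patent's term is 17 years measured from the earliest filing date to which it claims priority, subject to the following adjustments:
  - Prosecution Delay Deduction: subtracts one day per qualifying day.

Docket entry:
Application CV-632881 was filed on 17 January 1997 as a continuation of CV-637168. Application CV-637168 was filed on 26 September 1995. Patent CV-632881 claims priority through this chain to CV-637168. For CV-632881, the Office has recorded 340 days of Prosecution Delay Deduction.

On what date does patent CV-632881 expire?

2011-10-22

Earliest priority filing: 26 September 1995.
Base term: 26 September 1995 + 17 years → 26 September 2012.
Prosecution Delay Deduction: −340 days → 22 October 2011.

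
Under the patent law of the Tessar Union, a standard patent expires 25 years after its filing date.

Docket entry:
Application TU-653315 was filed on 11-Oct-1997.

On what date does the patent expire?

Filing date + 25 years → 11 October 2022.

October 11, 2022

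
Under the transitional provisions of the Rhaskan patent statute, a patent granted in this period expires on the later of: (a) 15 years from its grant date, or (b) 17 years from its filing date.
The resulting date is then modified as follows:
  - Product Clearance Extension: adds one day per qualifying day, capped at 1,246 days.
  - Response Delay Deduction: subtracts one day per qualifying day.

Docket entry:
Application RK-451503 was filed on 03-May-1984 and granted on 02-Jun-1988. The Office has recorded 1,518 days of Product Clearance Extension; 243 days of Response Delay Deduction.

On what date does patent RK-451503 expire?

(a) grant + 15 years → 2 June 2003.
(b) filing + 17 years → 3 May 2001.
Later of the two: 2 June 2003.
Product Clearance Extension: 1518 days claimed exceeds the 1246-day cap, so +1246 days → 30 October 2006.
Response Delay Deduction: −243 days → 1 March 2006.

March 1, 2006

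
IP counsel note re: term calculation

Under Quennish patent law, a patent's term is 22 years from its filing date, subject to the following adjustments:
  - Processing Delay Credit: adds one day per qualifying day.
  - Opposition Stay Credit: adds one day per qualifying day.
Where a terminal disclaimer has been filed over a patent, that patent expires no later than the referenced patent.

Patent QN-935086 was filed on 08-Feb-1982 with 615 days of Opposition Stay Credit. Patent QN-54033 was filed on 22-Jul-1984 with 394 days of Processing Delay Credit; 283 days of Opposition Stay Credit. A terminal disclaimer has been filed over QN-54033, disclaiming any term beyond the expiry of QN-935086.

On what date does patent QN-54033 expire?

October 15, 2005

Natural term of QN-54033:
  Base: filing + 22 years → 22 July 2006.
  Processing Delay Credit: +394 days → 20 August 2007.
  Opposition Stay Credit: +283 days → 29 May 2008.
Expiry of referenced patent QN-935086:
  Base: filing + 22 years → 8 February 2004.
  Opposition Stay Credit: +615 days → 15 October 2005.
Terminal disclaimer: QN-54033 expires on the earlier of 29 May 2008 and 15 October 2005.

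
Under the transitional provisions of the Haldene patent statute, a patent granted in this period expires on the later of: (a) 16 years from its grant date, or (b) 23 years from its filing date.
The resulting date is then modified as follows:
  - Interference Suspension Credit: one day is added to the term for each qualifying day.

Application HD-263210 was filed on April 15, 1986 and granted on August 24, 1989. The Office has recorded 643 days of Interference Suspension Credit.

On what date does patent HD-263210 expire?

January 18, 2011

(a) grant + 16 years → 24 August 2005.
(b) filing + 23 years → 15 April 2009.
Later of the two: 15 April 2009.
Interference Suspension Credit: +643 days → 18 January 2011.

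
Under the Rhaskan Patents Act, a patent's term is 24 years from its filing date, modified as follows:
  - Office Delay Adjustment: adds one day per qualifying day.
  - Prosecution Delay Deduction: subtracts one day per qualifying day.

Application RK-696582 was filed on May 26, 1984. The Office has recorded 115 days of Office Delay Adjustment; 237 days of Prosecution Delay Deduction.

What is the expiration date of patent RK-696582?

2008-01-25

Base term: filing date + 24 years → 26 May 2008.
Office Delay Adjustment: +115 days → 18 September 2008.
Prosecution Delay Deduction: −237 days → 25 January 2008.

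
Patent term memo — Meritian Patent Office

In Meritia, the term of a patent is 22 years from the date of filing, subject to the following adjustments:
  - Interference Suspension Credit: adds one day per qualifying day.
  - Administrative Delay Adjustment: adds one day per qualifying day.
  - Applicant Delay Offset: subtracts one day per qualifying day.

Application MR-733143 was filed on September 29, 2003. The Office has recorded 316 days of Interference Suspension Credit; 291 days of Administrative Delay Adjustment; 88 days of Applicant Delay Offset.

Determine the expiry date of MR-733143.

March 2, 2027

Base term: filing date + 22 years → 29 September 2025.
Interference Suspension Credit: +316 days → 11 August 2026.
Administrative Delay Adjustment: +291 days → 29 May 2027.
Applicant Delay Offset: −88 days → 2 March 2027.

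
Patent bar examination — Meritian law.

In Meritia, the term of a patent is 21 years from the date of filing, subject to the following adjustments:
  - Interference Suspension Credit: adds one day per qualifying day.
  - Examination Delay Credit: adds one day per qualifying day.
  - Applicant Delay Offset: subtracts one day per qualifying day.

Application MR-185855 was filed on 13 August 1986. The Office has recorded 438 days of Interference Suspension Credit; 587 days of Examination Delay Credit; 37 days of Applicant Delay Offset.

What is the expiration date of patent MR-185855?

Base term: filing date + 21 years → 13 August 2007.
Interference Suspension Credit: +438 days → 24 October 2008.
Examination Delay Credit: +587 days → 3 June 2010.
Applicant Delay Offset: −37 days → 27 April 2010.

April 27, 2010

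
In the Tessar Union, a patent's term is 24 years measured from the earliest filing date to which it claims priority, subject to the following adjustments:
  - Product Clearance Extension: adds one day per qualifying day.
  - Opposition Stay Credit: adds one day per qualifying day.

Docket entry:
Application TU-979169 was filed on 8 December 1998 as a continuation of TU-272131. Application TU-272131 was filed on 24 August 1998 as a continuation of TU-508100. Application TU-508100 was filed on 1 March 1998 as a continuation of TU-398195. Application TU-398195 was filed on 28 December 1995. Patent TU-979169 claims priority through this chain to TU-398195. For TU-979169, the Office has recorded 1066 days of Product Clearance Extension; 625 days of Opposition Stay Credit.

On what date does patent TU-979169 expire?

Earliest priority filing: 28 December 1995.
Base term: 28 December 1995 + 24 years → 28 December 2019.
Product Clearance Extension: +1066 days → 28 November 2022.
Opposition Stay Credit: +625 days → 14 August 2024.

August 14, 2024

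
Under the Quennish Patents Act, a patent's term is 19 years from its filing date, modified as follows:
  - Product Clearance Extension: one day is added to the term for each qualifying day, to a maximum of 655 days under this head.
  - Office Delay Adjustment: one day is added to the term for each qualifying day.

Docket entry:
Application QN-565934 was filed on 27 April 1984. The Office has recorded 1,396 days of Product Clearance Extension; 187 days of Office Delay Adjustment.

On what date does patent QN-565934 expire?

August 16, 2005

Base term: filing date + 19 years → 27 April 2003.
Product Clearance Extension: 1396 days claimed exceeds the 655-day cap, so +655 days → 10 February 2005.
Office Delay Adjustment: +187 days → 16 August 2005.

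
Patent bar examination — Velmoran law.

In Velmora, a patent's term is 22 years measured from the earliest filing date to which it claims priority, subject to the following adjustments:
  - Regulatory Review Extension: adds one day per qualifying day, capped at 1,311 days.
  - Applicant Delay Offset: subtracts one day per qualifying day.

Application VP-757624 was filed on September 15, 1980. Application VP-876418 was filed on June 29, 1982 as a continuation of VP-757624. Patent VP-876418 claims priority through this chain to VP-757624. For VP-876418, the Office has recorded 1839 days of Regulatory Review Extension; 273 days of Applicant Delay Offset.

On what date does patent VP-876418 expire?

July 19, 2005

Earliest priority filing: 15 September 1980.
Base term: 15 September 1980 + 22 years → 15 September 2002.
Regulatory Review Extension: 1839 days claimed exceeds the 1311-day cap, so +1311 days → 18 April 2006.
Applicant Delay Offset: −273 days → 19 July 2005.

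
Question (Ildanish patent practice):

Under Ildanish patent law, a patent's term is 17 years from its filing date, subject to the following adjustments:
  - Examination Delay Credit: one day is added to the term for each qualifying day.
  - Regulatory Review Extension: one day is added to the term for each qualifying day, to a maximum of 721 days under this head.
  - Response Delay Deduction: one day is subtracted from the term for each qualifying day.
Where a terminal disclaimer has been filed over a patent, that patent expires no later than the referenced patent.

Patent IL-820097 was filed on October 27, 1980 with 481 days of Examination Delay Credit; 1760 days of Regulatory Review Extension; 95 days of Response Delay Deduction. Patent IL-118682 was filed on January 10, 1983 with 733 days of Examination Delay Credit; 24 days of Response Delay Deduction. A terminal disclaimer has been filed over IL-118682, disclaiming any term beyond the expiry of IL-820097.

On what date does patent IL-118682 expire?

Natural term of IL-118682:
  Base: filing + 17 years → 10 January 2000.
  Examination Delay Credit: +733 days → 12 January 2002.
  Response Delay Deduction: −24 days → 19 December 2001.
Expiry of referenced patent IL-820097:
  Base: filing + 17 years → 27 October 1997.
  Examination Delay Credit: +481 days → 20 February 1999.
  Regulatory Review Extension: 1760 days claimed exceeds the 721-day cap, so +721 days → 10 February 2001.
  Response Delay Deduction: −95 days → 7 November 2000.
Terminal disclaimer: IL-118682 expires on the earlier of 19 December 2001 and 7 November 2000.

2000-11-07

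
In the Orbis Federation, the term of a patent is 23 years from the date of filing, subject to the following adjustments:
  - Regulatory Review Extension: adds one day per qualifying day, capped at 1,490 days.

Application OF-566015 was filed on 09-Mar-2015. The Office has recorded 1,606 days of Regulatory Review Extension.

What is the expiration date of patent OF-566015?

2042-04-07

Base term: filing date + 23 years → 9 March 2038.
Regulatory Review Extension: 1606 days claimed exceeds the 1490-day cap, so +1490 days → 7 April 2042.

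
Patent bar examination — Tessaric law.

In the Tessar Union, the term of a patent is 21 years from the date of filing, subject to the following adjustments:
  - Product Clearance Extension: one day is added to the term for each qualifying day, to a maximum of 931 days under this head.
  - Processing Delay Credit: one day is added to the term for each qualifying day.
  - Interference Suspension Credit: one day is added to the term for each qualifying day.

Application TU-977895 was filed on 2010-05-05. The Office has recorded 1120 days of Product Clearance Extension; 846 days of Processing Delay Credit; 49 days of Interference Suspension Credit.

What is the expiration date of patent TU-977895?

2036-05-04

Base term: filing date + 21 years → 5 May 2031.
Product Clearance Extension: 1120 days claimed exceeds the 931-day cap, so +931 days → 21 November 2033.
Processing Delay Credit: +846 days → 16 March 2036.
Interference Suspension Credit: +49 days → 4 May 2036.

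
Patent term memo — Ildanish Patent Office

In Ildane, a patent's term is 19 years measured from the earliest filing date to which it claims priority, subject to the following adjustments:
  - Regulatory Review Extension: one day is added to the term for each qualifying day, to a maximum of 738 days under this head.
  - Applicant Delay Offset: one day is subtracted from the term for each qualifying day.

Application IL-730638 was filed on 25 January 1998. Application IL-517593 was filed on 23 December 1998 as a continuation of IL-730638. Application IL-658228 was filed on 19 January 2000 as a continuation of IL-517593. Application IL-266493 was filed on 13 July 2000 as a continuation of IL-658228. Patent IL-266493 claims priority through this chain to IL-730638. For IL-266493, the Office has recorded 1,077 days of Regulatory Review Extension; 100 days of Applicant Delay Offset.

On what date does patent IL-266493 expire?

2018-10-25

Earliest priority filing: 25 January 1998.
Base term: 25 January 1998 + 19 years → 25 January 2017.
Regulatory Review Extension: 1077 days claimed exceeds the 738-day cap, so +738 days → 2 February 2019.
Applicant Delay Offset: −100 days → 25 October 2018.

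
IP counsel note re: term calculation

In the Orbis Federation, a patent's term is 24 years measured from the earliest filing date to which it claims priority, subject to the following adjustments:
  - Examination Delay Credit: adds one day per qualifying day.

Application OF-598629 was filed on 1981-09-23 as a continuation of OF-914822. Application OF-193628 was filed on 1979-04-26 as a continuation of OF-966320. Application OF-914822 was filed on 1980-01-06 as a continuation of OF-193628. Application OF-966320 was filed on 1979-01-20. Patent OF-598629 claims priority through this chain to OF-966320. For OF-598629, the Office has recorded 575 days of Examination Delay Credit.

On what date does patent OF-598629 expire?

Earliest priority filing: 20 January 1979.
Base term: 20 January 1979 + 24 years → 20 January 2003.
Examination Delay Credit: +575 days → 17 August 2004.

August 17, 2004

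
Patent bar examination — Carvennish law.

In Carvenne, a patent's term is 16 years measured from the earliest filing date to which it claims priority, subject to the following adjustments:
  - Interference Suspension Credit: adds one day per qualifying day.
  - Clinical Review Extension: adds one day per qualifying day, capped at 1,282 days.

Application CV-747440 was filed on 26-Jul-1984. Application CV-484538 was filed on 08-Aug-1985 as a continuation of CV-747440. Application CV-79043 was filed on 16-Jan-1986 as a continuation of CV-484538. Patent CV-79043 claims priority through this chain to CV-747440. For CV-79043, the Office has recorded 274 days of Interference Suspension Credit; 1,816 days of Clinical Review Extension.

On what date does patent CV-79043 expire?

October 29, 2004

Earliest priority filing: 26 July 1984.
Base term: 26 July 1984 + 16 years → 26 July 2000.
Interference Suspension Credit: +274 days → 26 April 2001.
Clinical Review Extension: 1816 days claimed exceeds the 1282-day cap, so +1282 days → 29 October 2004.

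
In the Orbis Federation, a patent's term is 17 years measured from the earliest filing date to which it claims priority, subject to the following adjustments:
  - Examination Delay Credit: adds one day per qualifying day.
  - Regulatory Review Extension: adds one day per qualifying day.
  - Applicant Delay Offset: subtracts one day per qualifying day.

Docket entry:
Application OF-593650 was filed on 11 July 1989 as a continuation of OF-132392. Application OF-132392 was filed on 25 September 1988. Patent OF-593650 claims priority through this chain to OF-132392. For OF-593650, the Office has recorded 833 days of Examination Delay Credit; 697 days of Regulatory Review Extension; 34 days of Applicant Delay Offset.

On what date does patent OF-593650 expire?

October 30, 2009

Earliest priority filing: 25 September 1988.
Base term: 25 September 1988 + 17 years → 25 September 2005.
Examination Delay Credit: +833 days → 6 January 2008.
Regulatory Review Extension: +697 days → 3 December 2009.
Applicant Delay Offset: −34 days → 30 October 2009.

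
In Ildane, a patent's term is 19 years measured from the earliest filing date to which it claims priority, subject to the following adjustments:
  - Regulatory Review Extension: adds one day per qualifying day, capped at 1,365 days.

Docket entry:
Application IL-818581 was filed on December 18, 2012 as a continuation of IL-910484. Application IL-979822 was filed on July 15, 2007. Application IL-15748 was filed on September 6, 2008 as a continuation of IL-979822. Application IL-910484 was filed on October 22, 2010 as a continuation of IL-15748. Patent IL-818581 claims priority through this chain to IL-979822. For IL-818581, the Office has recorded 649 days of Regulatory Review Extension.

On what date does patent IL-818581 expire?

April 24, 2028

Earliest priority filing: 15 July 2007.
Base term: 15 July 2007 + 19 years → 15 July 2026.
Regulatory Review Extension: 649 days (within the 1365-day cap) → +649 days → 24 April 2028.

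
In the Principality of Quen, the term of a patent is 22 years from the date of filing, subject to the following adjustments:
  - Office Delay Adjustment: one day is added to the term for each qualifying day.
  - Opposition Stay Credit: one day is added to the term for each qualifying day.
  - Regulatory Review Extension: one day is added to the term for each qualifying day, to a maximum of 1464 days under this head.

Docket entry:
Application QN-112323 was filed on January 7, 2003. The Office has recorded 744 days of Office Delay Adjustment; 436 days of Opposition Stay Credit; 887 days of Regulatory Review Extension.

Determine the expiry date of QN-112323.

Base term: filing date + 22 years → 7 January 2025.
Office Delay Adjustment: +744 days → 21 January 2027.
Opposition Stay Credit: +436 days → 1 April 2028.
Regulatory Review Extension: 887 days (within the 1464-day cap) → +887 days → 5 September 2030.

2030-09-05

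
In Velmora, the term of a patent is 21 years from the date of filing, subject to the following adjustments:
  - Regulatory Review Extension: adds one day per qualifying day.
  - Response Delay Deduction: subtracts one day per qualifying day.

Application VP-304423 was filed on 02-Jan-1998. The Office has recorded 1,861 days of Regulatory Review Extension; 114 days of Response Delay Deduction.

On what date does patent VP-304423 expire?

2023-10-15

Base term: filing date + 21 years → 2 January 2019.
Regulatory Review Extension: +1861 days → 6 February 2024.
Response Delay Deduction: −114 days → 15 October 2023.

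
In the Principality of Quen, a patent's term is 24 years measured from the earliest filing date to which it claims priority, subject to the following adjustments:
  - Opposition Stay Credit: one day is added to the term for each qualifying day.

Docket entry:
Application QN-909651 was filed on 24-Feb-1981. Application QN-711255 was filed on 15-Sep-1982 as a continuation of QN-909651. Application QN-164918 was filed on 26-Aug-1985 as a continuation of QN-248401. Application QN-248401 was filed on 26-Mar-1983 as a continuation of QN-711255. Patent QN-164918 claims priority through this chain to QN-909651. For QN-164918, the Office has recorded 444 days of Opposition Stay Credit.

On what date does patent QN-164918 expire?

May 14, 2006

Earliest priority filing: 24 February 1981.
Base term: 24 February 1981 + 24 years → 24 February 2005.
Opposition Stay Credit: +444 days → 14 May 2006.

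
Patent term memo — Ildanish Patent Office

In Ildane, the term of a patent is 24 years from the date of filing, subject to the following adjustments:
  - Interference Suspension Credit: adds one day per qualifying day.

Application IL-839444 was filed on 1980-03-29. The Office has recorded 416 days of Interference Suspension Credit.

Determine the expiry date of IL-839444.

2005-05-19

Base term: filing date + 24 years → 29 March 2004.
Interference Suspension Credit: +416 days → 19 May 2005.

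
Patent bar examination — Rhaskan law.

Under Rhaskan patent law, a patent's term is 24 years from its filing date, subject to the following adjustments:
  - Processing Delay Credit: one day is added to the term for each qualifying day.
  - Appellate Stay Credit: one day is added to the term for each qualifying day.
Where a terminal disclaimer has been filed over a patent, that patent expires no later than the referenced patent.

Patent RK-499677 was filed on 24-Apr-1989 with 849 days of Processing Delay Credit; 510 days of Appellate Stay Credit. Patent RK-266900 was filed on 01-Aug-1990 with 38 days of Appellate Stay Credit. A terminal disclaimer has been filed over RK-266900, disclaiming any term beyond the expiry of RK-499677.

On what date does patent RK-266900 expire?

Natural term of RK-266900:
  Base: filing + 24 years → 1 August 2014.
  Appellate Stay Credit: +38 days → 8 September 2014.
Expiry of referenced patent RK-499677:
  Base: filing + 24 years → 24 April 2013.
  Processing Delay Credit: +849 days → 21 August 2015.
  Appellate Stay Credit: +510 days → 12 January 2017.
Terminal disclaimer: RK-266900 expires on the earlier of 8 September 2014 and 12 January 2017.

September 8, 2014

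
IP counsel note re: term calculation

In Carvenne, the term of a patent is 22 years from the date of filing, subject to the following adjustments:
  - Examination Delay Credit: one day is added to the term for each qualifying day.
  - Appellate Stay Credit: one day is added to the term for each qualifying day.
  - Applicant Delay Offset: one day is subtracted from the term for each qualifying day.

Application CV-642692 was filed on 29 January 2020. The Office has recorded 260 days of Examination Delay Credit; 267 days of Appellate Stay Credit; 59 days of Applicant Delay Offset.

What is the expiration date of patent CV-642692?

May 12, 2043

Base term: filing date + 22 years → 29 January 2042.
Examination Delay Credit: +260 days → 16 October 2042.
Appellate Stay Credit: +267 days → 10 July 2043.
Applicant Delay Offset: −59 days → 12 May 2043.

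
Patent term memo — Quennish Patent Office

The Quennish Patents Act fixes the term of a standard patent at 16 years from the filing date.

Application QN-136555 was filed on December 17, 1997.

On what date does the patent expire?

December 17, 2013

Filing date + 16 years → 17 December 2013.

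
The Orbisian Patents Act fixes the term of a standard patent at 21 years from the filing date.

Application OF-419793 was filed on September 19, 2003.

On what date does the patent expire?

2024-09-19

Filing date + 21 years → 19 September 2024.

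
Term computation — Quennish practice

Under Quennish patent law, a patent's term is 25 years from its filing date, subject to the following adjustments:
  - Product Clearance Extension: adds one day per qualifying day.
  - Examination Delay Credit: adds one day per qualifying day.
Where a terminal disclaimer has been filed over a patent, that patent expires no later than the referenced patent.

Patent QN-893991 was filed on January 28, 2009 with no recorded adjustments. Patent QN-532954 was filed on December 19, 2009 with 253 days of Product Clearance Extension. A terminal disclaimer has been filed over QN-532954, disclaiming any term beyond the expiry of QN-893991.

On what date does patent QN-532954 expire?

2034-01-28

Natural term of QN-532954:
  Base: filing + 25 years → 19 December 2034.
  Product Clearance Extension: +253 days → 29 August 2035.
Expiry of referenced patent QN-893991:
  Base: filing + 25 years → 28 January 2034.
Terminal disclaimer: QN-532954 expires on the earlier of 29 August 2035 and 28 January 2034.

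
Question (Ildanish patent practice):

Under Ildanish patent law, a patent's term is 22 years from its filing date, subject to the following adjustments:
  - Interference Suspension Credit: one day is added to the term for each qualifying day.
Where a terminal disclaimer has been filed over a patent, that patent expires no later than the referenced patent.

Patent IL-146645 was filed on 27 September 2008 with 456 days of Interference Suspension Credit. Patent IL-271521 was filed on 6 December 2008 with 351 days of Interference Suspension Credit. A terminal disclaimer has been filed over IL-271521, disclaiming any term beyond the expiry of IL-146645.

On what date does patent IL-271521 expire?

2031-11-22

Natural term of IL-271521:
  Base: filing + 22 years → 6 December 2030.
  Interference Suspension Credit: +351 days → 22 November 2031.
Expiry of referenced patent IL-146645:
  Base: filing + 22 years → 27 September 2030.
  Interference Suspension Credit: +456 days → 27 December 2031.
Terminal disclaimer: IL-271521 expires on the earlier of 22 November 2031 and 27 December 2031.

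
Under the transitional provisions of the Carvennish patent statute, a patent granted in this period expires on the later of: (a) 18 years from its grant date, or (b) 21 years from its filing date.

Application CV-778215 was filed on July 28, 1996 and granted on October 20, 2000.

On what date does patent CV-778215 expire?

2018-10-20

(a) grant + 18 years → 20 October 2018.
(b) filing + 21 years → 28 July 2017.
Later of the two: 20 October 2018.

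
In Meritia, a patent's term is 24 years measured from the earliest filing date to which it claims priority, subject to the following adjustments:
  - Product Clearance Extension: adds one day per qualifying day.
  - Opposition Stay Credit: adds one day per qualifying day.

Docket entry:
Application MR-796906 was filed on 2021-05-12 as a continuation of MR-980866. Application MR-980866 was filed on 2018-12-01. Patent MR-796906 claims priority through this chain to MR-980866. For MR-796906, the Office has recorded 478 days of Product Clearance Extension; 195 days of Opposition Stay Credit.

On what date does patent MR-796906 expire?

Earliest priority filing: 1 December 2018.
Base term: 1 December 2018 + 24 years → 1 December 2042.
Product Clearance Extension: +478 days → 23 March 2044.
Opposition Stay Credit: +195 days → 4 October 2044.

2044-10-04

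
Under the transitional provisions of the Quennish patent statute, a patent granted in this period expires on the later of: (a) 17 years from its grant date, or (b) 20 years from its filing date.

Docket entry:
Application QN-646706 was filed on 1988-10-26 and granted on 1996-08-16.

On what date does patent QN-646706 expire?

(a) grant + 17 years → 16 August 2013.
(b) filing + 20 years → 26 October 2008.
Later of the two: 16 August 2013.

2013-08-16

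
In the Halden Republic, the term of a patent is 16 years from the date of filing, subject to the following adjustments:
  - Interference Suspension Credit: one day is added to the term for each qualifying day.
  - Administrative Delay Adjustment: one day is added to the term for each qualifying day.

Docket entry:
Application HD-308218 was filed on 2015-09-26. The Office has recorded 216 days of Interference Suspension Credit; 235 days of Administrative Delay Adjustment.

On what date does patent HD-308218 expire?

December 20, 2032

Base term: filing date + 16 years → 26 September 2031.
Interference Suspension Credit: +216 days → 29 April 2032.
Administrative Delay Adjustment: +235 days → 20 December 2032.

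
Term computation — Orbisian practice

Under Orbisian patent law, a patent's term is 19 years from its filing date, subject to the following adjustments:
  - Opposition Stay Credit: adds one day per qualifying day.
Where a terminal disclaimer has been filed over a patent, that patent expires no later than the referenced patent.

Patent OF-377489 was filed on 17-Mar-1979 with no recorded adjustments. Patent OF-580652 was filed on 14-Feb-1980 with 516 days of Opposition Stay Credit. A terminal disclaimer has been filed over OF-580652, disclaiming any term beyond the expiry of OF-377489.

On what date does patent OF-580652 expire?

1998-03-17

Natural term of OF-580652:
  Base: filing + 19 years → 14 February 1999.
  Opposition Stay Credit: +516 days → 14 July 2000.
Expiry of referenced patent OF-377489:
  Base: filing + 19 years → 17 March 1998.
Terminal disclaimer: OF-580652 expires on the earlier of 14 July 2000 and 17 March 1998.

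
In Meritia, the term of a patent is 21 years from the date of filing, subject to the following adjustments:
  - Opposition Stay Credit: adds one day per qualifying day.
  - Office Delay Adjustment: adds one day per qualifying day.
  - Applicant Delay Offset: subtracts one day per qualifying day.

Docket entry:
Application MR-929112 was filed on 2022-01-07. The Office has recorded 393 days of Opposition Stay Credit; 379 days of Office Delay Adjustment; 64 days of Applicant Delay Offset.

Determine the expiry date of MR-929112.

Base term: filing date + 21 years → 7 January 2043.
Opposition Stay Credit: +393 days → 4 February 2044.
Office Delay Adjustment: +379 days → 17 February 2045.
Applicant Delay Offset: −64 days → 15 December 2044.

2044-12-15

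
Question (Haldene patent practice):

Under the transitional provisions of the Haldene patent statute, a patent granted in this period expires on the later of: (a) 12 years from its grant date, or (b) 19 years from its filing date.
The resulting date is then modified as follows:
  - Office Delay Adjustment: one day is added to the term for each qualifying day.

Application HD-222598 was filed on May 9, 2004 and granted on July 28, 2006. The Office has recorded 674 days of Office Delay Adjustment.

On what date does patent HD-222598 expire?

(a) grant + 12 years → 28 July 2018.
(b) filing + 19 years → 9 May 2023.
Later of the two: 9 May 2023.
Office Delay Adjustment: +674 days → 13 March 2025.

2025-03-13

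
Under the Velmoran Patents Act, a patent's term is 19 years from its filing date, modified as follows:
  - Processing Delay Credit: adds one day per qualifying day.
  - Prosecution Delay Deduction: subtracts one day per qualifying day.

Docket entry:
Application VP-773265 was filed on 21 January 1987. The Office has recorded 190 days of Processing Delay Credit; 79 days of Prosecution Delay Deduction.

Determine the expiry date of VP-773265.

2006-05-12

Base term: filing date + 19 years → 21 January 2006.
Processing Delay Credit: +190 days → 30 July 2006.
Prosecution Delay Deduction: −79 days → 12 May 2006.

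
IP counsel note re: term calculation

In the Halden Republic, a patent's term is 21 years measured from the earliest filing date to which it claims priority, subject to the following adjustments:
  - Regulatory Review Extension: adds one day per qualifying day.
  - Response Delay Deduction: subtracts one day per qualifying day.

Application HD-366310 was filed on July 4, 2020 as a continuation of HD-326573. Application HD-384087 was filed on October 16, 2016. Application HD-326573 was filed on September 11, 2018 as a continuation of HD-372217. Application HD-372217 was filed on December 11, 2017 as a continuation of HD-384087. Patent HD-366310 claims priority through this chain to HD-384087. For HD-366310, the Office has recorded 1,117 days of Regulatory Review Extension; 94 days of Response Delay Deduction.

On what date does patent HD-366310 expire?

Earliest priority filing: 16 October 2016.
Base term: 16 October 2016 + 21 years → 16 October 2037.
Regulatory Review Extension: +1117 days → 6 November 2040.
Response Delay Deduction: −94 days → 4 August 2040.

2040-08-04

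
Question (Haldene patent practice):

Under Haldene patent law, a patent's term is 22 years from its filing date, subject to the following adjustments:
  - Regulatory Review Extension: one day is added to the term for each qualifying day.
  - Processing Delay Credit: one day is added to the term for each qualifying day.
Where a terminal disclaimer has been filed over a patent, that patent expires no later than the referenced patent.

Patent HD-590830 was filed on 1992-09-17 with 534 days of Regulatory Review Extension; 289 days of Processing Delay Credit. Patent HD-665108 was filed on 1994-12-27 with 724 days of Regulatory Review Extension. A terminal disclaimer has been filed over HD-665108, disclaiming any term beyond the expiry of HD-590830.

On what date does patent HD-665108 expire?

December 18, 2016

Natural term of HD-665108:
  Base: filing + 22 years → 27 December 2016.
  Regulatory Review Extension: +724 days → 21 December 2018.
Expiry of referenced patent HD-590830:
  Base: filing + 22 years → 17 September 2014.
  Regulatory Review Extension: +534 days → 4 March 2016.
  Processing Delay Credit: +289 days → 18 December 2016.
Terminal disclaimer: HD-665108 expires on the earlier of 21 December 2018 and 18 December 2016.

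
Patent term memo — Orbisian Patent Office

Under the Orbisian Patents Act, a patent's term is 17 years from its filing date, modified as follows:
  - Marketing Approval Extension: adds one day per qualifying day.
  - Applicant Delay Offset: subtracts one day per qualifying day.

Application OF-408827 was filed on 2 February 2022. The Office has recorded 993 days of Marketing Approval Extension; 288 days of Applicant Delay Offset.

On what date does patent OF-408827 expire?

January 7, 2041

Base term: filing date + 17 years → 2 February 2039.
Marketing Approval Extension: +993 days → 22 October 2041.
Applicant Delay Offset: −288 days → 7 January 2041.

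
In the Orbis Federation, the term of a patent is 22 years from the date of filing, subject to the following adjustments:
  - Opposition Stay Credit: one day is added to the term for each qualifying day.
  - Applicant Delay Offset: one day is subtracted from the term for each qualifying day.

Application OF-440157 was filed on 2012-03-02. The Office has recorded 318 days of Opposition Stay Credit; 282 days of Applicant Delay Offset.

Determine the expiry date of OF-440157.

2034-04-07

Base term: filing date + 22 years → 2 March 2034.
Opposition Stay Credit: +318 days → 14 January 2035.
Applicant Delay Offset: −282 days → 7 April 2034.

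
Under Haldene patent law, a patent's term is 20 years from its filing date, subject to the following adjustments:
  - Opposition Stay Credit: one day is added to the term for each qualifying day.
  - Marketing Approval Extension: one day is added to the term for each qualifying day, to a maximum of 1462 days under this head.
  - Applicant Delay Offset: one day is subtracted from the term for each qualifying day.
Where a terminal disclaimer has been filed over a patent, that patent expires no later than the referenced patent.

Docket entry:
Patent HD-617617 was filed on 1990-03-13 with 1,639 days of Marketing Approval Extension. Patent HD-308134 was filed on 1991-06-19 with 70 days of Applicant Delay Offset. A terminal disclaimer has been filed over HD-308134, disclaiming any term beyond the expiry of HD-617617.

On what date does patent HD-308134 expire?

Natural term of HD-308134:
  Base: filing + 20 years → 19 June 2011.
  Applicant Delay Offset: −70 days → 10 April 2011.
Expiry of referenced patent HD-617617:
  Base: filing + 20 years → 13 March 2010.
  Marketing Approval Extension: 1639 days claimed exceeds the 1462-day cap, so +1462 days → 14 March 2014.
Terminal disclaimer: HD-308134 expires on the earlier of 10 April 2011 and 14 March 2014.

April 10, 2011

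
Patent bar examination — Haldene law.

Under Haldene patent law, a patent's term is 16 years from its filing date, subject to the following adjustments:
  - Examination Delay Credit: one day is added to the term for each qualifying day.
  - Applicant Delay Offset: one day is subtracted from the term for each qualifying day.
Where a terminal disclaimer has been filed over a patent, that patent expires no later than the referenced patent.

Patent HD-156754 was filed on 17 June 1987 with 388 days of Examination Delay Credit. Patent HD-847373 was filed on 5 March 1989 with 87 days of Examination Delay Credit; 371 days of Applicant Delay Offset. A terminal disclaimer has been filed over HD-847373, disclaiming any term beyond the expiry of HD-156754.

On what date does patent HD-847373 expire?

Natural term of HD-847373:
  Base: filing + 16 years → 5 March 2005.
  Examination Delay Credit: +87 days → 31 May 2005.
  Applicant Delay Offset: −371 days → 25 May 2004.
Expiry of referenced patent HD-156754:
  Base: filing + 16 years → 17 June 2003.
  Examination Delay Credit: +388 days → 9 July 2004.
Terminal disclaimer: HD-847373 expires on the earlier of 25 May 2004 and 9 July 2004.

2004-05-25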